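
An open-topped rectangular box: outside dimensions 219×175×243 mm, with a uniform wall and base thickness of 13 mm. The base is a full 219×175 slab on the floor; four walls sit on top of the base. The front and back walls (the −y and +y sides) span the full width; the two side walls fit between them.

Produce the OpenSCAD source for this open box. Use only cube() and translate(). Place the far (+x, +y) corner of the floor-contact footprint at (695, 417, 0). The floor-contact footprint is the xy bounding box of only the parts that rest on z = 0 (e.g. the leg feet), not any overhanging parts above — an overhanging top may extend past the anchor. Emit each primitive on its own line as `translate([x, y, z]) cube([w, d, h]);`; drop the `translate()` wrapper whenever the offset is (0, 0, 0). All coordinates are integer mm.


translate([476, 242, 0]) cube([219, 175, 13]);
translate([476, 242, 13]) cube([219, 13, 230]);
translate([476, 404, 13]) cube([219, 13, 230]);
translate([476, 255, 13]) cube([13, 149, 230]);
translate([682, 255, 13]) cube([13, 149, 230]);


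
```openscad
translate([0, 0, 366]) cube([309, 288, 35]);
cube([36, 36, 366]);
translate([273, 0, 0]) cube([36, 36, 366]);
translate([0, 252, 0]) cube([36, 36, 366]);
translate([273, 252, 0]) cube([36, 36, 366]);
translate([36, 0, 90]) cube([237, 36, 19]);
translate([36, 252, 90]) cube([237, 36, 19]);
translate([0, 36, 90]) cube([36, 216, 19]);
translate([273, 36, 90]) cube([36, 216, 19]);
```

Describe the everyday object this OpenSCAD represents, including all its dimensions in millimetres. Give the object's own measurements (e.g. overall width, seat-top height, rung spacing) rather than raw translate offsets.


A four-legged stool. The seat is a 309×288×35 mm slab whose top surface is at z = 401 mm; four square legs, each 36×36 mm in cross-section, run from the floor (z = 0) to the underside of the seat, each flush with a corner of the seat. Four stretchers, 36 mm wide and 19 mm tall, connect adjacent legs with their undersides at z = 90 mm, each running between the inner faces of the legs it joins and aligned with the legs' outer faces on the other axis.


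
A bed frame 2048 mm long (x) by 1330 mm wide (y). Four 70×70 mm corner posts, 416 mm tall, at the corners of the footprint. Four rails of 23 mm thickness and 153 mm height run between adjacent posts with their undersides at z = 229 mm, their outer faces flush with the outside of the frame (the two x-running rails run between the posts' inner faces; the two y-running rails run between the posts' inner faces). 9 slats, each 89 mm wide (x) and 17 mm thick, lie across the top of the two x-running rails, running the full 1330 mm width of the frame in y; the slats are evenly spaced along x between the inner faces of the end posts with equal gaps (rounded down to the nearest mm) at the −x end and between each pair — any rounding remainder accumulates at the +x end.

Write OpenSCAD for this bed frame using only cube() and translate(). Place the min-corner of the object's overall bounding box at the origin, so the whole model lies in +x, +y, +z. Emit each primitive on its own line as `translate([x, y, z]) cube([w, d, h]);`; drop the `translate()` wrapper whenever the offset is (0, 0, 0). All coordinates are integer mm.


// slat z = rail_z + rail_h = 229 + 153 = 382
// slat gap = ⌊(1908 − 9·89) / 10⌋ = 110
cube([70, 70, 416]);
translate([0, 1260, 0]) cube([70, 70, 416]);
translate([1978, 0, 0]) cube([70, 70, 416]);
translate([1978, 1260, 0]) cube([70, 70, 416]);
translate([70, 0, 229]) cube([1908, 23, 153]);
translate([70, 1307, 229]) cube([1908, 23, 153]);
translate([0, 70, 229]) cube([23, 1190, 153]);
translate([2025, 70, 229]) cube([23, 1190, 153]);
translate([180, 0, 382]) cube([89, 1330, 17]);
translate([379, 0, 382]) cube([89, 1330, 17]);
translate([578, 0, 382]) cube([89, 1330, 17]);
translate([777, 0, 382]) cube([89, 1330, 17]);
translate([976, 0, 382]) cube([89, 1330, 17]);
translate([1175, 0, 382]) cube([89, 1330, 17]);
translate([1374, 0, 382]) cube([89, 1330, 17]);
translate([1573, 0, 382]) cube([89, 1330, 17]);
translate([1772, 0, 382]) cube([89, 1330, 17]);


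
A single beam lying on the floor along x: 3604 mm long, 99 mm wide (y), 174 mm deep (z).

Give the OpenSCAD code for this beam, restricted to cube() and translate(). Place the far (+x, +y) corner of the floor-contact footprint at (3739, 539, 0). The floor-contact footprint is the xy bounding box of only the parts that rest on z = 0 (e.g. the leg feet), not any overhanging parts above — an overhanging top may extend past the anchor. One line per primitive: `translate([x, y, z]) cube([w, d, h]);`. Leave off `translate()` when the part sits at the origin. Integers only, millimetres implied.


translate([135, 440, 0]) cube([3604, 99, 174]);


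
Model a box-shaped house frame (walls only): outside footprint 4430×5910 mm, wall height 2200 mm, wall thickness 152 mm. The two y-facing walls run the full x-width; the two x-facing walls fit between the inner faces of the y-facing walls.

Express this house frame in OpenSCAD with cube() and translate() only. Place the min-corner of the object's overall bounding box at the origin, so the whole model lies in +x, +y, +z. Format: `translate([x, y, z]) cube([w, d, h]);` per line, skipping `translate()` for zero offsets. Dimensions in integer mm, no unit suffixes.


cube([4430, 152, 2200]);
translate([0, 5758, 0]) cube([4430, 152, 2200]);
translate([0, 152, 0]) cube([152, 5606, 2200]);
translate([4278, 152, 0]) cube([152, 5606, 2200]);


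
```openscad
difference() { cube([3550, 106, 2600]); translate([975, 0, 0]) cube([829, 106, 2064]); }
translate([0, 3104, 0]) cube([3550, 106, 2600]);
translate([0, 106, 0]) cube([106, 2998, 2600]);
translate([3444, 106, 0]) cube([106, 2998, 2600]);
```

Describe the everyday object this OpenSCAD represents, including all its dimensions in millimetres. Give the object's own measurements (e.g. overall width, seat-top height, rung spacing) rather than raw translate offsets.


A single room: four walls, each 2600 mm tall and 106 mm thick, enclosing an outside footprint 3550×3210 mm (x × y), no floor or roof. The front and back walls (−y and +y sides) run the full x-width; the side walls fit between their inner faces. A door opening 829 mm wide and 2064 mm tall is cut through the front wall from the floor up, its −x edge 975 mm from the wall's −x end.


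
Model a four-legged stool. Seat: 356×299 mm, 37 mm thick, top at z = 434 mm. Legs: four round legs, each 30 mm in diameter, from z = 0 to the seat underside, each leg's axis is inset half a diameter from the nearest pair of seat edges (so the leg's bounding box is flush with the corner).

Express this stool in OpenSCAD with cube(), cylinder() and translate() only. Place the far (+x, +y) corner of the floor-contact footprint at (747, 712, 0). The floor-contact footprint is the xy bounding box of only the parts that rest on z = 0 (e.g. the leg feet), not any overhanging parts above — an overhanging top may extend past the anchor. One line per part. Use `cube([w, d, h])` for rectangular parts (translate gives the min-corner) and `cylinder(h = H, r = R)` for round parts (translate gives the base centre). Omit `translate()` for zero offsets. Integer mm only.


translate([391, 413, 397]) cube([356, 299, 37]);
translate([406, 428, 0]) cylinder(h = 397, r = 15);
translate([732, 428, 0]) cylinder(h = 397, r = 15);
translate([406, 697, 0]) cylinder(h = 397, r = 15);
translate([732, 697, 0]) cylinder(h = 397, r = 15);


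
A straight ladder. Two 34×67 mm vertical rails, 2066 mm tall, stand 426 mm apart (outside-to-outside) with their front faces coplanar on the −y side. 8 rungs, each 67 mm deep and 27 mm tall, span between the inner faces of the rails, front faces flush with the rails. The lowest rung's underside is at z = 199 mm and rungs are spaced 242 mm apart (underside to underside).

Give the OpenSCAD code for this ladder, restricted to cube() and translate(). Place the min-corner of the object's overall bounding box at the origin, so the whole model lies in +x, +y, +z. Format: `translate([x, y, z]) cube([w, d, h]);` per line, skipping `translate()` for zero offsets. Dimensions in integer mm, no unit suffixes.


// rung span = 426 - 2*34 = 358
// rung[k] z = 199 + k*242
cube([34, 67, 2066]);
translate([392, 0, 0]) cube([34, 67, 2066]);
translate([34, 0, 199]) cube([358, 67, 27]);
translate([34, 0, 441]) cube([358, 67, 27]);
translate([34, 0, 683]) cube([358, 67, 27]);
translate([34, 0, 925]) cube([358, 67, 27]);
translate([34, 0, 1167]) cube([358, 67, 27]);
translate([34, 0, 1409]) cube([358, 67, 27]);
translate([34, 0, 1651]) cube([358, 67, 27]);
translate([34, 0, 1893]) cube([358, 67, 27]);


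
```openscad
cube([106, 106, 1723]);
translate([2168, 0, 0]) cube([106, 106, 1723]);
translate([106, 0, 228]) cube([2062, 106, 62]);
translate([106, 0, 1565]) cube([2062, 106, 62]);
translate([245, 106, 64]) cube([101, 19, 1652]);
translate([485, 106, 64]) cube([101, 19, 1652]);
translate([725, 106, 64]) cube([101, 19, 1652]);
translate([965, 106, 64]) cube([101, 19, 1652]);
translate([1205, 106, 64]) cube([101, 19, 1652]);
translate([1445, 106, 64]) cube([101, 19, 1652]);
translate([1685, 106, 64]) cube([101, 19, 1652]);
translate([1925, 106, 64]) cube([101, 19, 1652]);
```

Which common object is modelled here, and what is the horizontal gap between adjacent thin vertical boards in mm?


A fence section. The picket gap is 139 mm.

Two posts, two rails, 8 pickets — a fence section. Span 2062 mm holds 8 pickets of 101 mm with 9 equal gaps: ⌊(2062 − 8·101) / 9⌋ = 139 mm.


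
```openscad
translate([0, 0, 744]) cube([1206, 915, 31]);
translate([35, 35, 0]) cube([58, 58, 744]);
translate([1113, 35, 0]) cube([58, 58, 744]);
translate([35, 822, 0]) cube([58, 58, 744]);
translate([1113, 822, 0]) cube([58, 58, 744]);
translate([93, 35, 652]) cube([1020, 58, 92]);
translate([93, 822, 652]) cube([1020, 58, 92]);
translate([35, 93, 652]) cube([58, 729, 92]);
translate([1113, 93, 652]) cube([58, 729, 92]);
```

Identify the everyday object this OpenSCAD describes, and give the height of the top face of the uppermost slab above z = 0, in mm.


A table. The table height is 775 mm.

A 1206×915×31 slab sits at z = 744 on four 58 mm square posts — a table. The top surface is at 744 + 31 = 775 mm.


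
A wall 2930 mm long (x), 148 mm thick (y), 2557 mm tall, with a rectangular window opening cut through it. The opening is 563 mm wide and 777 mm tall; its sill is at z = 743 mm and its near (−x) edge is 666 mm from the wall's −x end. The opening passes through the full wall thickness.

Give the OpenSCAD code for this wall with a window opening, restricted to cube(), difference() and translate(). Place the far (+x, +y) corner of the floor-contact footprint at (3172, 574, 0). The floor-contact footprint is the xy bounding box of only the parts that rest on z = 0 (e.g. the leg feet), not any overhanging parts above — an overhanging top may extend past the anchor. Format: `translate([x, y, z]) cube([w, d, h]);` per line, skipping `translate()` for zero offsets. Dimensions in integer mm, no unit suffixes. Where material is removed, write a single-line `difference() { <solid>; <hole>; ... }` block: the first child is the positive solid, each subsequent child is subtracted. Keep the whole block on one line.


difference() { translate([242, 426, 0]) cube([2930, 148, 2557]); translate([908, 426, 743]) cube([563, 148, 777]); }


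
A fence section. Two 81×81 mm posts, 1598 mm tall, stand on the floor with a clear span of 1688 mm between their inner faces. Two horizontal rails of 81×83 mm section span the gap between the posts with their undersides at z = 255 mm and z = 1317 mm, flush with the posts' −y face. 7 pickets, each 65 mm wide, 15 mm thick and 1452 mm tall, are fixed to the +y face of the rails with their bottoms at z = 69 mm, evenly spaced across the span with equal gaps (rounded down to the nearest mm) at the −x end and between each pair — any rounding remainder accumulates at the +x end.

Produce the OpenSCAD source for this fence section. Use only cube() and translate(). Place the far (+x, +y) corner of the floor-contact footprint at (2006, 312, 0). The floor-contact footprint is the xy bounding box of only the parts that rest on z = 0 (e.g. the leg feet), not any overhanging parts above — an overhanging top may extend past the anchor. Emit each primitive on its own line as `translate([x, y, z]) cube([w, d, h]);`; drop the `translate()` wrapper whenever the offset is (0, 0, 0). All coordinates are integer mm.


translate([156, 231, 0]) cube([81, 81, 1598]);
translate([1925, 231, 0]) cube([81, 81, 1598]);
translate([237, 231, 255]) cube([1688, 81, 83]);
translate([237, 231, 1317]) cube([1688, 81, 83]);
translate([391, 312, 69]) cube([65, 15, 1452]);
translate([610, 312, 69]) cube([65, 15, 1452]);
translate([829, 312, 69]) cube([65, 15, 1452]);
translate([1048, 312, 69]) cube([65, 15, 1452]);
translate([1267, 312, 69]) cube([65, 15, 1452]);
translate([1486, 312, 69]) cube([65, 15, 1452]);
translate([1705, 312, 69]) cube([65, 15, 1452]);


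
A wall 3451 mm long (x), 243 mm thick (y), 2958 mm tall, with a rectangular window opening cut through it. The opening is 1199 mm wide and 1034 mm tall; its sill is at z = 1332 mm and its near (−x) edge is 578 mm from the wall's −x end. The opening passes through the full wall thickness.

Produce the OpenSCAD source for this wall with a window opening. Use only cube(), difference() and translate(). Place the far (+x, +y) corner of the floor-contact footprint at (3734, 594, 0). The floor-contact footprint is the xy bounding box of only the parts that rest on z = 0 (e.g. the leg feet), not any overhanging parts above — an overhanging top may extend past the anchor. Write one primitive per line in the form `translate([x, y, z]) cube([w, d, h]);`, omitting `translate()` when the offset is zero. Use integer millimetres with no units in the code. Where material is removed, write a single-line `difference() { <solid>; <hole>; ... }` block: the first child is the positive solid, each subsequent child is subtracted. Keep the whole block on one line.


difference() { translate([283, 351, 0]) cube([3451, 243, 2958]); translate([861, 351, 1332]) cube([1199, 243, 1034]); }


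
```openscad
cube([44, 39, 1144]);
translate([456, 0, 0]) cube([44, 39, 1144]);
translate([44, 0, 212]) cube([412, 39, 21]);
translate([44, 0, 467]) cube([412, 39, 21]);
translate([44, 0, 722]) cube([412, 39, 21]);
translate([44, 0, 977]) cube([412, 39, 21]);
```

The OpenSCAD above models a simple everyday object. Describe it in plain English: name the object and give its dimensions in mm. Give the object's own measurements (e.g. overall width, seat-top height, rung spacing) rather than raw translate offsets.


A straight ladder. Two 44×39 mm vertical rails, 1144 mm tall, stand 500 mm apart (outside-to-outside) with their front faces coplanar on the −y side. 4 rungs, each 39 mm deep and 21 mm tall, span between the inner faces of the rails, front faces flush with the rails. The lowest rung's underside is at z = 212 mm and rungs are spaced 255 mm apart (underside to underside).


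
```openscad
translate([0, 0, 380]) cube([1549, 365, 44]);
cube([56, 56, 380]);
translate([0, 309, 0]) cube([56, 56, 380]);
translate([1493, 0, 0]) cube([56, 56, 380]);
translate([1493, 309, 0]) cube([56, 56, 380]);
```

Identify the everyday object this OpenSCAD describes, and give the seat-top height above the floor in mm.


A bench. The seat-top height is 424 mm.

A long slab on four corner posts — a bench. The slab sits at z = 380 with thickness 44, so the top is 380 + 44 = 424 mm.


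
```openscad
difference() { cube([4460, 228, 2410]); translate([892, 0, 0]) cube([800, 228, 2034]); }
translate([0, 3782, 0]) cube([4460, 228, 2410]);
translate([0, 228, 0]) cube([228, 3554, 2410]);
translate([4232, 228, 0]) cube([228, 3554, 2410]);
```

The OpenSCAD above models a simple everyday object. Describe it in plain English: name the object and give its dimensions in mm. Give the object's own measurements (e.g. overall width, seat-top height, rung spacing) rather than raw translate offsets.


A single room: four walls, each 2410 mm tall and 228 mm thick, enclosing an outside footprint 4460×4010 mm (x × y), no floor or roof. The front and back walls (−y and +y sides) run the full x-width; the side walls fit between their inner faces. A door opening 800 mm wide and 2034 mm tall is cut through the front wall from the floor up, its −x edge 892 mm from the wall's −x end.


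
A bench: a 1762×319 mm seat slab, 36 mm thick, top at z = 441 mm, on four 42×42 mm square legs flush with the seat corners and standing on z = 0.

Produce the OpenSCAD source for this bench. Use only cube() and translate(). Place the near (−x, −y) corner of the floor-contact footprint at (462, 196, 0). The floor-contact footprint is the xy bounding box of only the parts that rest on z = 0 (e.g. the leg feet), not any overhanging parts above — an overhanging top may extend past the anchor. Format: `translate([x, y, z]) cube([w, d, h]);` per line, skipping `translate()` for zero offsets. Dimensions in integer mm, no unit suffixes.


translate([462, 196, 405]) cube([1762, 319, 36]);
translate([462, 196, 0]) cube([42, 42, 405]);
translate([462, 473, 0]) cube([42, 42, 405]);
translate([2182, 196, 0]) cube([42, 42, 405]);
translate([2182, 473, 0]) cube([42, 42, 405]);


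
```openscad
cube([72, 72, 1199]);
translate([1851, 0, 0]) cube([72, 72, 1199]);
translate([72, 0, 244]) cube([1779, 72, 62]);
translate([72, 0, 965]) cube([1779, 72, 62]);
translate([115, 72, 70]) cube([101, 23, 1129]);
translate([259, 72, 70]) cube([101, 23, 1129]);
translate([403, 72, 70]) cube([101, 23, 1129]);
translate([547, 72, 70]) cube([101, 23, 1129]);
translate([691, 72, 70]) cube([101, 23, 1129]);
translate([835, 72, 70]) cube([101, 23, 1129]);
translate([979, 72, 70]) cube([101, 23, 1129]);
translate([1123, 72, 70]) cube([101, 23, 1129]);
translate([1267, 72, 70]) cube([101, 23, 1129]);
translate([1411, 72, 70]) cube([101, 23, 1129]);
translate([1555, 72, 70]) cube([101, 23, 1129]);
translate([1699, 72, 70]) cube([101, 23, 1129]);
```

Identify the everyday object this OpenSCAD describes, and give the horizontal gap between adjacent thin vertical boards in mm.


A fence section. The picket gap is 43 mm.

Two posts, two rails, 12 pickets — a fence section. Span 1779 mm holds 12 pickets of 101 mm with 13 equal gaps: ⌊(1779 − 12·101) / 13⌋ = 43 mm.


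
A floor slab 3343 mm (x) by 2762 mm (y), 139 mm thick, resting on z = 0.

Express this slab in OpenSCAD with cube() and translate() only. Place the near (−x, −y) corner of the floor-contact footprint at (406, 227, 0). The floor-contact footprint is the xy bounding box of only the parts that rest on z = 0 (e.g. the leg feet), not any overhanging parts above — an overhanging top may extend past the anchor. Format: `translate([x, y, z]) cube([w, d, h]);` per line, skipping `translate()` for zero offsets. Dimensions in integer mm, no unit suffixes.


translate([406, 227, 0]) cube([3343, 2762, 139]);


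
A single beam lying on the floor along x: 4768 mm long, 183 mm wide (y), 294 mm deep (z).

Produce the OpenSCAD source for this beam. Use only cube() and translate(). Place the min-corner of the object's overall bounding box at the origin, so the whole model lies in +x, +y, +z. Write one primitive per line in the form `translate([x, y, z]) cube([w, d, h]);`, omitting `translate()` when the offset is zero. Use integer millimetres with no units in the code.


cube([4768, 183, 294]);


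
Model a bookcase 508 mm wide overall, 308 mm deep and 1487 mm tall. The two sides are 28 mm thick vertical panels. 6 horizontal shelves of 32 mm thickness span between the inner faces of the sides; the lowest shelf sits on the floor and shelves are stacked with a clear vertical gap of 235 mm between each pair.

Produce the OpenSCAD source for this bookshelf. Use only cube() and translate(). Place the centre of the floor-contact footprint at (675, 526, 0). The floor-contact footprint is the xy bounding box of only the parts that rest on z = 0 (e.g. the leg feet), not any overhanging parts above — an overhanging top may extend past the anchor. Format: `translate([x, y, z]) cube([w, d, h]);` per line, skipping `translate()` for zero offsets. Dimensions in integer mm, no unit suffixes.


translate([421, 372, 0]) cube([28, 308, 1487]);
translate([901, 372, 0]) cube([28, 308, 1487]);
translate([449, 372, 0]) cube([452, 308, 32]);
translate([449, 372, 267]) cube([452, 308, 32]);
translate([449, 372, 534]) cube([452, 308, 32]);
translate([449, 372, 801]) cube([452, 308, 32]);
translate([449, 372, 1068]) cube([452, 308, 32]);
translate([449, 372, 1335]) cube([452, 308, 32]);


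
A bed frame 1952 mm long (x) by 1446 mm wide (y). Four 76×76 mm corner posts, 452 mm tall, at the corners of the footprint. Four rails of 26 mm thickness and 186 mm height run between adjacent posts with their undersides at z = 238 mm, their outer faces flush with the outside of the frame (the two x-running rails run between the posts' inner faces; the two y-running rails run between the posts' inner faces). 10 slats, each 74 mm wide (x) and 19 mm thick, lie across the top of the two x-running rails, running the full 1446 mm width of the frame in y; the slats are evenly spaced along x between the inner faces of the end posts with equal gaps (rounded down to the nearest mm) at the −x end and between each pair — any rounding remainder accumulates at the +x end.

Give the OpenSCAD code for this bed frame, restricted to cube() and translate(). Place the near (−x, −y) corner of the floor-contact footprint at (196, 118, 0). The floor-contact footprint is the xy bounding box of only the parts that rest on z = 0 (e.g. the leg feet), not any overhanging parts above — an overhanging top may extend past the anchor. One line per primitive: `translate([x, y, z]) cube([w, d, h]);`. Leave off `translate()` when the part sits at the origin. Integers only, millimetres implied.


translate([196, 118, 0]) cube([76, 76, 452]);
translate([196, 1488, 0]) cube([76, 76, 452]);
translate([2072, 118, 0]) cube([76, 76, 452]);
translate([2072, 1488, 0]) cube([76, 76, 452]);
translate([272, 118, 238]) cube([1800, 26, 186]);
translate([272, 1538, 238]) cube([1800, 26, 186]);
translate([196, 194, 238]) cube([26, 1294, 186]);
translate([2122, 194, 238]) cube([26, 1294, 186]);
translate([368, 118, 424]) cube([74, 1446, 19]);
translate([538, 118, 424]) cube([74, 1446, 19]);
translate([708, 118, 424]) cube([74, 1446, 19]);
translate([878, 118, 424]) cube([74, 1446, 19]);
translate([1048, 118, 424]) cube([74, 1446, 19]);
translate([1218, 118, 424]) cube([74, 1446, 19]);
translate([1388, 118, 424]) cube([74, 1446, 19]);
translate([1558, 118, 424]) cube([74, 1446, 19]);
translate([1728, 118, 424]) cube([74, 1446, 19]);
translate([1898, 118, 424]) cube([74, 1446, 19]);


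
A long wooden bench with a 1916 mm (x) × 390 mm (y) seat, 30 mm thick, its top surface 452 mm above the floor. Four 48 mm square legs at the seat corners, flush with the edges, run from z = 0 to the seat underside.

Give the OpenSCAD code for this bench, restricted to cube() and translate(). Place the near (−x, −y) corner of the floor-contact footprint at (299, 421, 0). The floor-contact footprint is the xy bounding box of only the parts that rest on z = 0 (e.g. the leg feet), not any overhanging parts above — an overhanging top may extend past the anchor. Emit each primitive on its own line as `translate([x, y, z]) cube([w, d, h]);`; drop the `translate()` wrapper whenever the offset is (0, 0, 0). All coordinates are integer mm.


// leg_h = 452 − 30 = 422
translate([299, 421, 422]) cube([1916, 390, 30]);
translate([299, 421, 0]) cube([48, 48, 422]);
translate([299, 763, 0]) cube([48, 48, 422]);
translate([2167, 421, 0]) cube([48, 48, 422]);
translate([2167, 763, 0]) cube([48, 48, 422]);


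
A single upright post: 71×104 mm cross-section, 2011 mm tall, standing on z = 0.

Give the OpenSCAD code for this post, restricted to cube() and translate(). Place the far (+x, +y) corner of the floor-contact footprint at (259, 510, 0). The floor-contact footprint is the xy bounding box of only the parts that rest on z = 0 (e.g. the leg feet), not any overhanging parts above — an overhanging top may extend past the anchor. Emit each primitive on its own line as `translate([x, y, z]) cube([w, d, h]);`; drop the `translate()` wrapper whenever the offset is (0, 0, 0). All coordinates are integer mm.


translate([188, 406, 0]) cube([71, 104, 2011]);


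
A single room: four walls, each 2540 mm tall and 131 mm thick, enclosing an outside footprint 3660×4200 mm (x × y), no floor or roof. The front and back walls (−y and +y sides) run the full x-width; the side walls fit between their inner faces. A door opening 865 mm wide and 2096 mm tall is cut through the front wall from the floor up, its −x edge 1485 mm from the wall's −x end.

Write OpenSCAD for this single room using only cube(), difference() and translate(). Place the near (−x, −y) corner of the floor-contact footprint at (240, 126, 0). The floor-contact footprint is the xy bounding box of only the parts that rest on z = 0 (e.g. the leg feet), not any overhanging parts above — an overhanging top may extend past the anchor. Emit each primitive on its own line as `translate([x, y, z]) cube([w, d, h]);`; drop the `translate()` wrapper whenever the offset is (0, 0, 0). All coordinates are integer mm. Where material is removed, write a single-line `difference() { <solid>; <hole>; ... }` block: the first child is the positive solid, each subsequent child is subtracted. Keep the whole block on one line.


difference() { translate([240, 126, 0]) cube([3660, 131, 2540]); translate([1725, 126, 0]) cube([865, 131, 2096]); }
translate([240, 4195, 0]) cube([3660, 131, 2540]);
translate([240, 257, 0]) cube([131, 3938, 2540]);
translate([3769, 257, 0]) cube([131, 3938, 2540]);


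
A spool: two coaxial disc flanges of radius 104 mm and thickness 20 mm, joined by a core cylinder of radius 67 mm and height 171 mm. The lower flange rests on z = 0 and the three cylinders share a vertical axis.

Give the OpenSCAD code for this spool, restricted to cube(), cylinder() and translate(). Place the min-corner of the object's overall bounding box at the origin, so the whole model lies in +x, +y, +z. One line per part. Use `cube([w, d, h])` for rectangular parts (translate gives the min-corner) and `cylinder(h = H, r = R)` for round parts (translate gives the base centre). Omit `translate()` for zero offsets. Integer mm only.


translate([104, 104, 0]) cylinder(h = 20, r = 104);
translate([104, 104, 20]) cylinder(h = 171, r = 67);
translate([104, 104, 191]) cylinder(h = 20, r = 104);


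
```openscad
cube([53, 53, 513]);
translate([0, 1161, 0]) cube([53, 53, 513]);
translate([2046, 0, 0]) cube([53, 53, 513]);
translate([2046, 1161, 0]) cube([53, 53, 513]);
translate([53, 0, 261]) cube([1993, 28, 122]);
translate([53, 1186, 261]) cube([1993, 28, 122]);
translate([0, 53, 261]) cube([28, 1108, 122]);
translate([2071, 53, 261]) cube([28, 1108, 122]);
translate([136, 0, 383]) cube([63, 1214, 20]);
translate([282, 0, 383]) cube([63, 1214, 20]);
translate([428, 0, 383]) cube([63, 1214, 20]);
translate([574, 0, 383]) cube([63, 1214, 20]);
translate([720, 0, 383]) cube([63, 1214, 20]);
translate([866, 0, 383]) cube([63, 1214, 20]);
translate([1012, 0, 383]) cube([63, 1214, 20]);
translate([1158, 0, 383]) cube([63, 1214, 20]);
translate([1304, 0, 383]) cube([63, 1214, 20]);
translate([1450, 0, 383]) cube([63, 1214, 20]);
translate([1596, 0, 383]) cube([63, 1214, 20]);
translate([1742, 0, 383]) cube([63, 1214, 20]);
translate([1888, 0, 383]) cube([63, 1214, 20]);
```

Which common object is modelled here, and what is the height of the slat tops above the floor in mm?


A bed frame. The slat-top height is 403 mm.

Four posts, four rails, and a row of slats — a bed frame. Slats sit on the rails at z = 261 + 122 = 383; with slat thickness 20, the top is 403 mm.


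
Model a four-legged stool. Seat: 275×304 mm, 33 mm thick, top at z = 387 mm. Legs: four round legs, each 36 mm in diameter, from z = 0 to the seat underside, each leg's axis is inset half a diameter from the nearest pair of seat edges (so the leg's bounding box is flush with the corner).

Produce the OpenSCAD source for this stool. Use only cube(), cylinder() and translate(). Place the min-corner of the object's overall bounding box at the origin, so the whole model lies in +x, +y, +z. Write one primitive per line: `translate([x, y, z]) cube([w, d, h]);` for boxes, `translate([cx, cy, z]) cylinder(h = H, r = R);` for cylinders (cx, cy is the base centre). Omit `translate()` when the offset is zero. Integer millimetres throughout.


translate([0, 0, 354]) cube([275, 304, 33]);
translate([18, 18, 0]) cylinder(h = 354, r = 18);
translate([257, 18, 0]) cylinder(h = 354, r = 18);
translate([18, 286, 0]) cylinder(h = 354, r = 18);
translate([257, 286, 0]) cylinder(h = 354, r = 18);


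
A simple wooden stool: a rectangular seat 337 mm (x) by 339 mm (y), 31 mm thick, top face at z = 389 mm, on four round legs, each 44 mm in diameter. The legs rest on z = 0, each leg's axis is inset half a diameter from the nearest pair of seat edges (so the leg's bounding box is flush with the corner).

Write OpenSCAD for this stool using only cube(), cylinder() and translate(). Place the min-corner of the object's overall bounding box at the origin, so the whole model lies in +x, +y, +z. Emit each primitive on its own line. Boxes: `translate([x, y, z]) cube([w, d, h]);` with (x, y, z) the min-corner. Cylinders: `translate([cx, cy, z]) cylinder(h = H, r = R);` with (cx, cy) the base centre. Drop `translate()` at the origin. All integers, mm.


// leg_h = 389 - 31 = 358
translate([0, 0, 358]) cube([337, 339, 31]);
translate([22, 22, 0]) cylinder(h = 358, r = 22);
translate([315, 22, 0]) cylinder(h = 358, r = 22);
translate([22, 317, 0]) cylinder(h = 358, r = 22);
translate([315, 317, 0]) cylinder(h = 358, r = 22);


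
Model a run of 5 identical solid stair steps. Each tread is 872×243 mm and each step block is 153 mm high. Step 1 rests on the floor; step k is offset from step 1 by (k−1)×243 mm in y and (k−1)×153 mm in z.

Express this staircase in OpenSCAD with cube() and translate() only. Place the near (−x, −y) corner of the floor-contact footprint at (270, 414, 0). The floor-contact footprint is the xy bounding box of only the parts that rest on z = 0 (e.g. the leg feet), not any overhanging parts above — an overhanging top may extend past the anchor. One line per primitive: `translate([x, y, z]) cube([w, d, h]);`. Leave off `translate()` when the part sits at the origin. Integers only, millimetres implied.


translate([270, 414, 0]) cube([872, 243, 153]);
translate([270, 657, 153]) cube([872, 243, 153]);
translate([270, 900, 306]) cube([872, 243, 153]);
translate([270, 1143, 459]) cube([872, 243, 153]);
translate([270, 1386, 612]) cube([872, 243, 153]);


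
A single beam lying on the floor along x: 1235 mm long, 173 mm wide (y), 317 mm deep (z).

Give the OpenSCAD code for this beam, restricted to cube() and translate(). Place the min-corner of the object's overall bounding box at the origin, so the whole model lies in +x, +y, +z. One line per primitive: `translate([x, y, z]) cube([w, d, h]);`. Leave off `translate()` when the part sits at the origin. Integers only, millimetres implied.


cube([1235, 173, 317]);


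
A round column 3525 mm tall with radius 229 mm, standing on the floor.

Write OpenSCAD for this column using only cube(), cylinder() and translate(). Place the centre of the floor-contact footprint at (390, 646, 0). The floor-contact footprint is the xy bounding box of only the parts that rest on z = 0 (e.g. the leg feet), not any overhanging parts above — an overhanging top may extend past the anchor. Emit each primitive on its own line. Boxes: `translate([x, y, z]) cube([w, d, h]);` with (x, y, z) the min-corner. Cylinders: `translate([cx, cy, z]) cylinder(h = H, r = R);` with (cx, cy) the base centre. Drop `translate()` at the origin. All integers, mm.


translate([390, 646, 0]) cylinder(h = 3525, r = 229);


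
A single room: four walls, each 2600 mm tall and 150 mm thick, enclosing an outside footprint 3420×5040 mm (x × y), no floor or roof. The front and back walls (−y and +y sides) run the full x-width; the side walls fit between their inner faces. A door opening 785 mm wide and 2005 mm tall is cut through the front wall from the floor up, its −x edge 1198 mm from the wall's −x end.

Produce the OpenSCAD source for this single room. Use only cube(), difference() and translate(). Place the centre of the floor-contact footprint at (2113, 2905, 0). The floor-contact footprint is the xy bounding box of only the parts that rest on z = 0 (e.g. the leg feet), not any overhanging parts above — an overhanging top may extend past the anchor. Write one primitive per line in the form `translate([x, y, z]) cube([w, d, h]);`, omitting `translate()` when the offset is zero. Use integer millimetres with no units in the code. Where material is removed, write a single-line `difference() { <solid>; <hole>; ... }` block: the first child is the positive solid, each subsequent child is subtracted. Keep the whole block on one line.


difference() { translate([403, 385, 0]) cube([3420, 150, 2600]); translate([1601, 385, 0]) cube([785, 150, 2005]); }
translate([403, 5275, 0]) cube([3420, 150, 2600]);
translate([403, 535, 0]) cube([150, 4740, 2600]);
translate([3673, 535, 0]) cube([150, 4740, 2600]);


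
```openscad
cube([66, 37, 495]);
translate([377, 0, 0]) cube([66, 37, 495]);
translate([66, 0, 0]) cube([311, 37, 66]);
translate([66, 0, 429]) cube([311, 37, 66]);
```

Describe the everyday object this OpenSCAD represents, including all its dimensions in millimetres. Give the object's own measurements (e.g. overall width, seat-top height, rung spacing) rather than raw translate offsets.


A rectangular picture frame lying in the x–z plane (depth along y). The opening is 311 mm wide (x) by 363 mm tall (z), surrounded by a border 66 mm wide on all four sides. The frame is 37 mm deep and is made of two full-height vertical stiles with two horizontal rails fitted between them.


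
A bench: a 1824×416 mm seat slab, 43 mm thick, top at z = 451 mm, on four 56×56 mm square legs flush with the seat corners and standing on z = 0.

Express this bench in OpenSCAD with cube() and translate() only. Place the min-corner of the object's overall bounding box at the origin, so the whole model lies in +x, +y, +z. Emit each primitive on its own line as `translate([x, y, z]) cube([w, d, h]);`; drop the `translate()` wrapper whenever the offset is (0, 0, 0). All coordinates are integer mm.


// leg_h = 451 − 43 = 408
translate([0, 0, 408]) cube([1824, 416, 43]);
cube([56, 56, 408]);
translate([0, 360, 0]) cube([56, 56, 408]);
translate([1768, 0, 0]) cube([56, 56, 408]);
translate([1768, 360, 0]) cube([56, 56, 408]);


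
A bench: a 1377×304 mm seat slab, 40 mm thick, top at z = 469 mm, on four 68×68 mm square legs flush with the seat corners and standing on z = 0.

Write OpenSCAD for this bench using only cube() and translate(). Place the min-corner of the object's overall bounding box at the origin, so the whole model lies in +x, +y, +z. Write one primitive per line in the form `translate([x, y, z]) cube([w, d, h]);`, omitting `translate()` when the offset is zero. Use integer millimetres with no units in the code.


translate([0, 0, 429]) cube([1377, 304, 40]);
cube([68, 68, 429]);
translate([0, 236, 0]) cube([68, 68, 429]);
translate([1309, 0, 0]) cube([68, 68, 429]);
translate([1309, 236, 0]) cube([68, 68, 429]);


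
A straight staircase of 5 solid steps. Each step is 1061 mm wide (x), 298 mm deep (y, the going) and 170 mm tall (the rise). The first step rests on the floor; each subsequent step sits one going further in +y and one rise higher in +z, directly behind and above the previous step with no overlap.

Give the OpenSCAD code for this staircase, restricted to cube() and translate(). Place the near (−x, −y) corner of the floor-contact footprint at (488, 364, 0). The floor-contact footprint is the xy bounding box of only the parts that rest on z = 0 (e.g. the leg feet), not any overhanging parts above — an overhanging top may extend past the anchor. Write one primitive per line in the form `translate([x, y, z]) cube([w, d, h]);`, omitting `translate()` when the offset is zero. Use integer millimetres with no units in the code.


translate([488, 364, 0]) cube([1061, 298, 170]);
translate([488, 662, 170]) cube([1061, 298, 170]);
translate([488, 960, 340]) cube([1061, 298, 170]);
translate([488, 1258, 510]) cube([1061, 298, 170]);
translate([488, 1556, 680]) cube([1061, 298, 170]);


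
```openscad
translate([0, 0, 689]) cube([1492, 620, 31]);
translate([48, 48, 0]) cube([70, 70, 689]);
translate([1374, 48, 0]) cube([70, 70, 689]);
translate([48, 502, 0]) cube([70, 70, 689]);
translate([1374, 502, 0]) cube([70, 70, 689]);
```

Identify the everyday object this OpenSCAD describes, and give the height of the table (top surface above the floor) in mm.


A table. The table height is 720 mm.

A 1492×620×31 slab sits at z = 689 on four 70 mm square posts — a table. The top surface is at 689 + 31 = 720 mm.


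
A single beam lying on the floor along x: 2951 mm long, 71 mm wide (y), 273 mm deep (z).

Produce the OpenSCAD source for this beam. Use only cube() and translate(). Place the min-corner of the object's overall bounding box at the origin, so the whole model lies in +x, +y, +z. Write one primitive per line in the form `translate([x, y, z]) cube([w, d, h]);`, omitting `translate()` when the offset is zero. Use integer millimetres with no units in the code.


cube([2951, 71, 273]);


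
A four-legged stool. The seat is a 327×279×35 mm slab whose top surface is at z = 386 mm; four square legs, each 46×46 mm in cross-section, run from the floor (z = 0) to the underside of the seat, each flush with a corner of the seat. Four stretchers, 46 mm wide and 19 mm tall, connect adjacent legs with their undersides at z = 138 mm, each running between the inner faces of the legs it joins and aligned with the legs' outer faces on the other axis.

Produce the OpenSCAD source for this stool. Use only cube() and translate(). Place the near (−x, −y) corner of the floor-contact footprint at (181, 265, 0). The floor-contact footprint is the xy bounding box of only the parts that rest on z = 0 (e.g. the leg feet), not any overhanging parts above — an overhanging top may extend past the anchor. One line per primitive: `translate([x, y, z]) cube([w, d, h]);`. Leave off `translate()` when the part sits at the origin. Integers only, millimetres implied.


translate([181, 265, 351]) cube([327, 279, 35]);
translate([181, 265, 0]) cube([46, 46, 351]);
translate([462, 265, 0]) cube([46, 46, 351]);
translate([181, 498, 0]) cube([46, 46, 351]);
translate([462, 498, 0]) cube([46, 46, 351]);
translate([227, 265, 138]) cube([235, 46, 19]);
translate([227, 498, 138]) cube([235, 46, 19]);
translate([181, 311, 138]) cube([46, 187, 19]);
translate([462, 311, 138]) cube([46, 187, 19]);


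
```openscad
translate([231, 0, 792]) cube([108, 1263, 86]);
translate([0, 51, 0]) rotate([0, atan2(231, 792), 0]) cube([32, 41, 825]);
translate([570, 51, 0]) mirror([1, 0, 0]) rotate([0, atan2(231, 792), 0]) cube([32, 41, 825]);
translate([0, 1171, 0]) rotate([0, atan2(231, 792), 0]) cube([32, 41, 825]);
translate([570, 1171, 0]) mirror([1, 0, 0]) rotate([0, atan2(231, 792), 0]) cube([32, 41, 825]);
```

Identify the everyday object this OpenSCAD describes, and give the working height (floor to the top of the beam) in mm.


A sawhorse. The overall height is 878 mm.

A beam across two mirrored pairs of raked legs — a sawhorse. The beam's underside is at z = 792 (matching the legs' vertical rise in atan2(231, 792)) and the beam is 86 mm tall, so its top is at 792 + 86 = 878 mm. The raked legs top out at the beam's underside, so that is the highest point.
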